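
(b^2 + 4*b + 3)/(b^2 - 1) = (b + 3)/(b - 1)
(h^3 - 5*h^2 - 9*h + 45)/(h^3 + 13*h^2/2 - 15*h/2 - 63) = 2*(h^2 - 2*h - 15)/(2*h^2 + 19*h + 42)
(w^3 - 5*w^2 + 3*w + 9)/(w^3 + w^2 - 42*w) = (w^3 - 5*w^2 + 3*w + 9)/(w*(w^2 + w - 42))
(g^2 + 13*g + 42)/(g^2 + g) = (g^2 + 13*g + 42)/(g*(g + 1))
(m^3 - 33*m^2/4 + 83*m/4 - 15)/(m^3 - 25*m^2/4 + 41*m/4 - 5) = (m - 3)/(m - 1)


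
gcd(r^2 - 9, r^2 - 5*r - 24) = r + 3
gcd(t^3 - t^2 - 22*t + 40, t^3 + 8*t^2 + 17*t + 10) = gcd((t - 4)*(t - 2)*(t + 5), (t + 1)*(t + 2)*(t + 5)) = t + 5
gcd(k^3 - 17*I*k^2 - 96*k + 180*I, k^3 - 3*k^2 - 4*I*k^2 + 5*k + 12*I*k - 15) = k - 5*I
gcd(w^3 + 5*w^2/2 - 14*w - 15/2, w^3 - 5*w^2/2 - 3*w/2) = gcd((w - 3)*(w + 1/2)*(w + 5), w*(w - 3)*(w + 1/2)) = w^2 - 5*w/2 - 3/2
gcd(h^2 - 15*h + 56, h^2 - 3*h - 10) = 1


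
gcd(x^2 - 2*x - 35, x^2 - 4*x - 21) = x - 7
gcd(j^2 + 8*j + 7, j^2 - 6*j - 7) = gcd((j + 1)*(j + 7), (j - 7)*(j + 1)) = j + 1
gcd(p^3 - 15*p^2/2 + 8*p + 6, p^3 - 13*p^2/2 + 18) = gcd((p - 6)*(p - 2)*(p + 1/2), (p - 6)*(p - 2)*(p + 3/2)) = p^2 - 8*p + 12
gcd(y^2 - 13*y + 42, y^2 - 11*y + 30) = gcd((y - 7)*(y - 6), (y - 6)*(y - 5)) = y - 6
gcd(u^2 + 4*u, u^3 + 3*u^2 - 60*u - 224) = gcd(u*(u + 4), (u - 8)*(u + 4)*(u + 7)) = u + 4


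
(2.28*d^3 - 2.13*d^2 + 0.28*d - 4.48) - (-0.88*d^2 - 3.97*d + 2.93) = 2.28*d^3 - 1.25*d^2 + 4.25*d - 7.41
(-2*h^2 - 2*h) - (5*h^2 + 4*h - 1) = -7*h^2 - 6*h + 1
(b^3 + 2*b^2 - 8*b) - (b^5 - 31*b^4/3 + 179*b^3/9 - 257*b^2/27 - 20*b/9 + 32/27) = -b^5 + 31*b^4/3 - 170*b^3/9 + 311*b^2/27 - 52*b/9 - 32/27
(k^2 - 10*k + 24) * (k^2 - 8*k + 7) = k^4 - 18*k^3 + 111*k^2 - 262*k + 168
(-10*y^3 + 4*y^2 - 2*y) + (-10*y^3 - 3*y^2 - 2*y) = -20*y^3 + y^2 - 4*y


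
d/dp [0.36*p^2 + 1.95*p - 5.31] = 0.72*p + 1.95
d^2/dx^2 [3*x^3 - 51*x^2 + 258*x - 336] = 18*x - 102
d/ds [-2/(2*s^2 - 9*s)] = 2*(4*s - 9)/(s^2*(2*s - 9)^2)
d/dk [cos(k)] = -sin(k)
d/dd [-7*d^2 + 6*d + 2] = 6 - 14*d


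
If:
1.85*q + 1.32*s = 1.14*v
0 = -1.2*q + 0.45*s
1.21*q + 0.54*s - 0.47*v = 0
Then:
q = 0.00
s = 0.00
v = 0.00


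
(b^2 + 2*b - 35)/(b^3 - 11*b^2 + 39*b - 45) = (b + 7)/(b^2 - 6*b + 9)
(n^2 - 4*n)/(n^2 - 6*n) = (n - 4)/(n - 6)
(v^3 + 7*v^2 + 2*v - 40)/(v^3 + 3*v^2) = (v^3 + 7*v^2 + 2*v - 40)/(v^2*(v + 3))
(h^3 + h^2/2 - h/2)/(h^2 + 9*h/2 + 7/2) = h*(2*h - 1)/(2*h + 7)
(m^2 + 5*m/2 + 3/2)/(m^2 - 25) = (2*m^2 + 5*m + 3)/(2*(m^2 - 25))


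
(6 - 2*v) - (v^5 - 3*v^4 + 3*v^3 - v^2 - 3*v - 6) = -v^5 + 3*v^4 - 3*v^3 + v^2 + v + 12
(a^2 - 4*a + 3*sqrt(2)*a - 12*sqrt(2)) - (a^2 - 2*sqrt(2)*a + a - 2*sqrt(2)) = -5*a + 5*sqrt(2)*a - 10*sqrt(2)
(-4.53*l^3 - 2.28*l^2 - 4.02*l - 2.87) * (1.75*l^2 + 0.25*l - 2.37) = -7.9275*l^5 - 5.1225*l^4 + 3.1311*l^3 - 0.6239*l^2 + 8.8099*l + 6.8019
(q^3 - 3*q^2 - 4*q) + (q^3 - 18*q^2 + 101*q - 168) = 2*q^3 - 21*q^2 + 97*q - 168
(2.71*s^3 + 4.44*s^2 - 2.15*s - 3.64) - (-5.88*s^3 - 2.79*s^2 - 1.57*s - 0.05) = 8.59*s^3 + 7.23*s^2 - 0.58*s - 3.59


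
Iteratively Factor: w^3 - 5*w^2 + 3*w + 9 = (w - 3)*(w^2 - 2*w - 3) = (w - 3)^2*(w + 1)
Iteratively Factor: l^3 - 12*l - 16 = (l + 2)*(l^2 - 2*l - 8) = (l - 4)*(l + 2)*(l + 2)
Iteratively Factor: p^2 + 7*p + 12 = (p + 3)*(p + 4)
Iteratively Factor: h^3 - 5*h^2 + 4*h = (h - 4)*(h^2 - h) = h*(h - 4)*(h - 1)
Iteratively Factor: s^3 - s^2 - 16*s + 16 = (s - 4)*(s^2 + 3*s - 4) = (s - 4)*(s - 1)*(s + 4)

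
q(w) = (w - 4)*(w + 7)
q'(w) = 2*w + 3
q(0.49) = -26.29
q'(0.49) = 3.98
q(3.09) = -9.18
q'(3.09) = 9.18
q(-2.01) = -29.99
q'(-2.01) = -1.02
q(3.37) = -6.53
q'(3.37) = 9.74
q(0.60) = -25.84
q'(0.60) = 4.20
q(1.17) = -23.12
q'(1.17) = 5.34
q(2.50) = -14.25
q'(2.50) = 8.00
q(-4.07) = -23.65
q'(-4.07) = -5.14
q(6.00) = 26.00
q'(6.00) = 15.00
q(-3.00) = -28.00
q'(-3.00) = -3.00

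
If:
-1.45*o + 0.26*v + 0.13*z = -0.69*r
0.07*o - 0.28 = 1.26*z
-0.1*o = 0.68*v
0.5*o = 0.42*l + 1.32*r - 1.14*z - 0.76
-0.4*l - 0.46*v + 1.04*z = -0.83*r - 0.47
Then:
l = 0.87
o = 0.04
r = 0.12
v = -0.01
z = -0.22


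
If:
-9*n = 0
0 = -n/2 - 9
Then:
No Solution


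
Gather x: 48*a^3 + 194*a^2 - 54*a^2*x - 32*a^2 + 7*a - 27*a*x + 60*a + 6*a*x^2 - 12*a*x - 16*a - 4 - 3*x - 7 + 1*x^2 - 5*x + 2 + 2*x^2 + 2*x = 48*a^3 + 162*a^2 + 51*a + x^2*(6*a + 3) + x*(-54*a^2 - 39*a - 6) - 9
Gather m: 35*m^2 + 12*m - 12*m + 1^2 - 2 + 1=35*m^2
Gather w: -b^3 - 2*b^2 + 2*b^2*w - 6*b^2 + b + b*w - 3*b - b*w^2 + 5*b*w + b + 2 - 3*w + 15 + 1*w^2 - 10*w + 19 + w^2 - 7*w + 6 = -b^3 - 8*b^2 - b + w^2*(2 - b) + w*(2*b^2 + 6*b - 20) + 42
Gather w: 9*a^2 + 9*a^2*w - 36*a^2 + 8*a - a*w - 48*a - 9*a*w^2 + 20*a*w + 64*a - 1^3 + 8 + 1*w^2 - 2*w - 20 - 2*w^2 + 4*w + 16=-27*a^2 + 24*a + w^2*(-9*a - 1) + w*(9*a^2 + 19*a + 2) + 3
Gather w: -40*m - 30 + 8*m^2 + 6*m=8*m^2 - 34*m - 30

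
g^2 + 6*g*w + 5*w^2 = (g + w)*(g + 5*w)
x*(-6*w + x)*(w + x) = -6*w^2*x - 5*w*x^2 + x^3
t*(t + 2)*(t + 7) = t^3 + 9*t^2 + 14*t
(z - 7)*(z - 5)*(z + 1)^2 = z^4 - 10*z^3 + 12*z^2 + 58*z + 35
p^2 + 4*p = p*(p + 4)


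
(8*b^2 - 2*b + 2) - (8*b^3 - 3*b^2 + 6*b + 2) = -8*b^3 + 11*b^2 - 8*b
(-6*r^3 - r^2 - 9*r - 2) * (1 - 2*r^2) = 12*r^5 + 2*r^4 + 12*r^3 + 3*r^2 - 9*r - 2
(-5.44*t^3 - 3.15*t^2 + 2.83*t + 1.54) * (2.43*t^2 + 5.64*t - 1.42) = -13.2192*t^5 - 38.3361*t^4 - 3.1643*t^3 + 24.1764*t^2 + 4.667*t - 2.1868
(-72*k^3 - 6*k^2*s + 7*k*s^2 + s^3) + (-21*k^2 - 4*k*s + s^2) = -72*k^3 - 6*k^2*s - 21*k^2 + 7*k*s^2 - 4*k*s + s^3 + s^2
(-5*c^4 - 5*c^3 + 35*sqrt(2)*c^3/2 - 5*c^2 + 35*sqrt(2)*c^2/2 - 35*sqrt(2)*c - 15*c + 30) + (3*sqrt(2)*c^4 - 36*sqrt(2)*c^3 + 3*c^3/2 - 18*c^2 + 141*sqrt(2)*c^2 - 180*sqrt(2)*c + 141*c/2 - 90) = -5*c^4 + 3*sqrt(2)*c^4 - 37*sqrt(2)*c^3/2 - 7*c^3/2 - 23*c^2 + 317*sqrt(2)*c^2/2 - 215*sqrt(2)*c + 111*c/2 - 60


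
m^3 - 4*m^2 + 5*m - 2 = (m - 2)*(m - 1)^2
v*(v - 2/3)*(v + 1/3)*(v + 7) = v^4 + 20*v^3/3 - 23*v^2/9 - 14*v/9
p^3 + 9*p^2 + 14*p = p*(p + 2)*(p + 7)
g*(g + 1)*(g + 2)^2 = g^4 + 5*g^3 + 8*g^2 + 4*g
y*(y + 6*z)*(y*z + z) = y^3*z + 6*y^2*z^2 + y^2*z + 6*y*z^2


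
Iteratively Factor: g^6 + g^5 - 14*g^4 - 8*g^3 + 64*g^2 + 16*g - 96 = (g - 2)*(g^5 + 3*g^4 - 8*g^3 - 24*g^2 + 16*g + 48) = (g - 2)*(g + 2)*(g^4 + g^3 - 10*g^2 - 4*g + 24) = (g - 2)*(g + 2)*(g + 3)*(g^3 - 2*g^2 - 4*g + 8) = (g - 2)^2*(g + 2)*(g + 3)*(g^2 - 4) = (g - 2)^2*(g + 2)^2*(g + 3)*(g - 2)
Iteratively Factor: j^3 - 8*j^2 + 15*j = (j - 3)*(j^2 - 5*j) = j*(j - 3)*(j - 5)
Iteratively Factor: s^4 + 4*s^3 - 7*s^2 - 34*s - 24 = (s - 3)*(s^3 + 7*s^2 + 14*s + 8) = (s - 3)*(s + 2)*(s^2 + 5*s + 4) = (s - 3)*(s + 1)*(s + 2)*(s + 4)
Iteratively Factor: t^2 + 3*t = (t + 3)*(t)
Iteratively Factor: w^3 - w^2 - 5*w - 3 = (w - 3)*(w^2 + 2*w + 1) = (w - 3)*(w + 1)*(w + 1)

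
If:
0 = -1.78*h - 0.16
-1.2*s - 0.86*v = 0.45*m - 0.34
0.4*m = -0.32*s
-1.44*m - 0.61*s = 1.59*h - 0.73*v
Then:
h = -0.09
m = -2.02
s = 2.52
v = -2.07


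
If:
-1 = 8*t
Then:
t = -1/8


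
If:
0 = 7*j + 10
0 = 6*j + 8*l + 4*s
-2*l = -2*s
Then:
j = -10/7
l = 5/7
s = 5/7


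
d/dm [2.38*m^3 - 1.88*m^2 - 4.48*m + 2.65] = 7.14*m^2 - 3.76*m - 4.48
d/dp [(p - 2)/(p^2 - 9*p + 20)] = (p^2 - 9*p - (p - 2)*(2*p - 9) + 20)/(p^2 - 9*p + 20)^2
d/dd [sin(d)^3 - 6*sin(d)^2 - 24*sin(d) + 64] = 3*(sin(d)^2 - 4*sin(d) - 8)*cos(d)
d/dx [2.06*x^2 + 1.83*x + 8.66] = 4.12*x + 1.83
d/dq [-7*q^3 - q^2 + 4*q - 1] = -21*q^2 - 2*q + 4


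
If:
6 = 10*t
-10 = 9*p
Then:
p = -10/9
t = 3/5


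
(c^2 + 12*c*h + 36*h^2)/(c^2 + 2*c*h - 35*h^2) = (c^2 + 12*c*h + 36*h^2)/(c^2 + 2*c*h - 35*h^2)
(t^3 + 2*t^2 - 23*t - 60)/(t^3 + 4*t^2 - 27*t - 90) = (t + 4)/(t + 6)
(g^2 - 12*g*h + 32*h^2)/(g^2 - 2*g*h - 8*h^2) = (g - 8*h)/(g + 2*h)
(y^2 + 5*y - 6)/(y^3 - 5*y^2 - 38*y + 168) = (y - 1)/(y^2 - 11*y + 28)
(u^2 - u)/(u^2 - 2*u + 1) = u/(u - 1)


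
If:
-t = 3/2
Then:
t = -3/2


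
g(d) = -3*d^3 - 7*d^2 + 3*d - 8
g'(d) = -9*d^2 - 14*d + 3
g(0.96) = -14.23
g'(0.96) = -18.73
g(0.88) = -12.83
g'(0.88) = -16.29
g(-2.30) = -15.43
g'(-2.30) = -12.41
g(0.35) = -7.94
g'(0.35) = -3.00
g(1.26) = -21.33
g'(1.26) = -28.93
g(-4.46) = 105.53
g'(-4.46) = -113.58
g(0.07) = -7.83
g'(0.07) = 1.98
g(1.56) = -31.74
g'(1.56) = -40.74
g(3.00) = -143.00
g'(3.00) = -120.00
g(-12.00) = 4132.00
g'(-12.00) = -1125.00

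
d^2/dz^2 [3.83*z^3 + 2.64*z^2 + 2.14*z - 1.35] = 22.98*z + 5.28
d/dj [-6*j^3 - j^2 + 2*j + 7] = -18*j^2 - 2*j + 2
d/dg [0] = 0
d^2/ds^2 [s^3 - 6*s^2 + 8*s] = 6*s - 12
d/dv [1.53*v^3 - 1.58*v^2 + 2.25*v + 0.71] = 4.59*v^2 - 3.16*v + 2.25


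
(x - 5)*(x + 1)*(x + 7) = x^3 + 3*x^2 - 33*x - 35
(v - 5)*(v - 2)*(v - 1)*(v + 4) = v^4 - 4*v^3 - 15*v^2 + 58*v - 40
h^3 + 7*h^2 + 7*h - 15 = (h - 1)*(h + 3)*(h + 5)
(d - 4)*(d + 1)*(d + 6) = d^3 + 3*d^2 - 22*d - 24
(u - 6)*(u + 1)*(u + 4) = u^3 - u^2 - 26*u - 24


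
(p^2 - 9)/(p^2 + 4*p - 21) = (p + 3)/(p + 7)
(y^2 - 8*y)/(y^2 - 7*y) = (y - 8)/(y - 7)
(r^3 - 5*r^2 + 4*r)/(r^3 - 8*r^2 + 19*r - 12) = r/(r - 3)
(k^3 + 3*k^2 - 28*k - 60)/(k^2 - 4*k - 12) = (k^2 + k - 30)/(k - 6)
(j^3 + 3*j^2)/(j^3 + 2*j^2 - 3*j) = j/(j - 1)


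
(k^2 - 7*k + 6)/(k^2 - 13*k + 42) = (k - 1)/(k - 7)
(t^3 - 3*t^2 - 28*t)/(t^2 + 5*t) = (t^2 - 3*t - 28)/(t + 5)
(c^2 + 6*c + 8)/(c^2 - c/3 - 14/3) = 3*(c + 4)/(3*c - 7)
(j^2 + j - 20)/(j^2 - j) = (j^2 + j - 20)/(j*(j - 1))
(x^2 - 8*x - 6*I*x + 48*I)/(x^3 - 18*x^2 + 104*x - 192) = (x - 6*I)/(x^2 - 10*x + 24)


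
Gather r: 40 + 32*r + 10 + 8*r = 40*r + 50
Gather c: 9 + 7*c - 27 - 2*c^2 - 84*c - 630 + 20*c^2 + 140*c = 18*c^2 + 63*c - 648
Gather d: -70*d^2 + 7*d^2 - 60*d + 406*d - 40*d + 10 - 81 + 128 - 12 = -63*d^2 + 306*d + 45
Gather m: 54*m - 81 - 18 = 54*m - 99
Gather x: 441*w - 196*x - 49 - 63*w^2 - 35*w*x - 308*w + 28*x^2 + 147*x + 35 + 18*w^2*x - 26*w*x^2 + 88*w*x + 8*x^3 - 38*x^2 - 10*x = -63*w^2 + 133*w + 8*x^3 + x^2*(-26*w - 10) + x*(18*w^2 + 53*w - 59) - 14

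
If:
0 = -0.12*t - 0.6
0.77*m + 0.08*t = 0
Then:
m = 0.52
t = -5.00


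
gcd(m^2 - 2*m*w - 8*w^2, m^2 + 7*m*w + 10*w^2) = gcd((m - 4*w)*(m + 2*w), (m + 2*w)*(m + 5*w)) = m + 2*w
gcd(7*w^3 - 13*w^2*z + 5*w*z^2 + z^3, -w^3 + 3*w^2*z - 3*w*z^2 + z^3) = w^2 - 2*w*z + z^2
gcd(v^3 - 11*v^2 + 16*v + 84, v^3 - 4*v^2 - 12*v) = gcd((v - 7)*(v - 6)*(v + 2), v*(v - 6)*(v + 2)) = v^2 - 4*v - 12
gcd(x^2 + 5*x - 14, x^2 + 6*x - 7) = x + 7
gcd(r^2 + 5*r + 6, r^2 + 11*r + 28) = 1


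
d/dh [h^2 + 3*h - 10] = 2*h + 3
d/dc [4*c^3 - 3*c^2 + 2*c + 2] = 12*c^2 - 6*c + 2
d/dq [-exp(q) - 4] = -exp(q)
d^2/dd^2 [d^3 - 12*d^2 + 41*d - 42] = 6*d - 24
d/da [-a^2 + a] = 1 - 2*a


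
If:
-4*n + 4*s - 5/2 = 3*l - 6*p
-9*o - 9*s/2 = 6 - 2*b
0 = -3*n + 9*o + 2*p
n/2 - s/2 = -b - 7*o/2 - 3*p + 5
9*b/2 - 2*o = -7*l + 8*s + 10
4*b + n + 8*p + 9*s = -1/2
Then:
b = -59025/48239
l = 54333/96478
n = 59143/96478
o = -23797/96478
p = 195801/96478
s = -66755/48239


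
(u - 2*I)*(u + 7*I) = u^2 + 5*I*u + 14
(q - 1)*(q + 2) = q^2 + q - 2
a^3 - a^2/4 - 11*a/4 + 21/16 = (a - 3/2)*(a - 1/2)*(a + 7/4)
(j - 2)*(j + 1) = j^2 - j - 2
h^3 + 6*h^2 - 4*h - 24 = (h - 2)*(h + 2)*(h + 6)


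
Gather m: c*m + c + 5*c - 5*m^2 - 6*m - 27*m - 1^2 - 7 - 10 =6*c - 5*m^2 + m*(c - 33) - 18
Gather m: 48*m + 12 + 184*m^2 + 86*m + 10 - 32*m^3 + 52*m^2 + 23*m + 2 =-32*m^3 + 236*m^2 + 157*m + 24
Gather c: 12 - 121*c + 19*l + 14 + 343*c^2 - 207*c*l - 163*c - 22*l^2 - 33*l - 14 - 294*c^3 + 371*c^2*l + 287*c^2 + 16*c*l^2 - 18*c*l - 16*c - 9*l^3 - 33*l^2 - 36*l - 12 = -294*c^3 + c^2*(371*l + 630) + c*(16*l^2 - 225*l - 300) - 9*l^3 - 55*l^2 - 50*l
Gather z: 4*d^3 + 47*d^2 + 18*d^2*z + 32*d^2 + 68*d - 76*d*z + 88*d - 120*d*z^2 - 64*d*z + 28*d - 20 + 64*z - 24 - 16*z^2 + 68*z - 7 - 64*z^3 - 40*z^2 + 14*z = 4*d^3 + 79*d^2 + 184*d - 64*z^3 + z^2*(-120*d - 56) + z*(18*d^2 - 140*d + 146) - 51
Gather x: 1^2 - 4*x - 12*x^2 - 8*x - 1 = -12*x^2 - 12*x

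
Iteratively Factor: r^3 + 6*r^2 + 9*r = (r + 3)*(r^2 + 3*r) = r*(r + 3)*(r + 3)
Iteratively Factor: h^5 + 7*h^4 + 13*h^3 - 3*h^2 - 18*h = (h + 2)*(h^4 + 5*h^3 + 3*h^2 - 9*h) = (h - 1)*(h + 2)*(h^3 + 6*h^2 + 9*h) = (h - 1)*(h + 2)*(h + 3)*(h^2 + 3*h) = h*(h - 1)*(h + 2)*(h + 3)*(h + 3)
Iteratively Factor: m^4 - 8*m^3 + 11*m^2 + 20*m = (m)*(m^3 - 8*m^2 + 11*m + 20) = m*(m - 5)*(m^2 - 3*m - 4) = m*(m - 5)*(m + 1)*(m - 4)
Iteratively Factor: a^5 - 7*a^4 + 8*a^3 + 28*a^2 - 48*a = (a - 4)*(a^4 - 3*a^3 - 4*a^2 + 12*a) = (a - 4)*(a + 2)*(a^3 - 5*a^2 + 6*a) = (a - 4)*(a - 3)*(a + 2)*(a^2 - 2*a) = (a - 4)*(a - 3)*(a - 2)*(a + 2)*(a)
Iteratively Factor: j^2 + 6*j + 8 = (j + 4)*(j + 2)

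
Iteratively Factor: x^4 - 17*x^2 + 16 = (x - 4)*(x^3 + 4*x^2 - x - 4) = (x - 4)*(x + 1)*(x^2 + 3*x - 4) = (x - 4)*(x + 1)*(x + 4)*(x - 1)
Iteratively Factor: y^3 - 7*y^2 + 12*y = (y)*(y^2 - 7*y + 12) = y*(y - 4)*(y - 3)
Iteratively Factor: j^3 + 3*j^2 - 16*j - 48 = (j + 4)*(j^2 - j - 12) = (j - 4)*(j + 4)*(j + 3)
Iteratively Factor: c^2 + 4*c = (c)*(c + 4)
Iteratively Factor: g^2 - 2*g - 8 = (g + 2)*(g - 4)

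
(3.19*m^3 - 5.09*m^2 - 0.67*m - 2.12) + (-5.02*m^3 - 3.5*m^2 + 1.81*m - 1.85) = -1.83*m^3 - 8.59*m^2 + 1.14*m - 3.97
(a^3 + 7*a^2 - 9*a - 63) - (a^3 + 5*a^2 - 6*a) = 2*a^2 - 3*a - 63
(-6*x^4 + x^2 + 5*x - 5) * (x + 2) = -6*x^5 - 12*x^4 + x^3 + 7*x^2 + 5*x - 10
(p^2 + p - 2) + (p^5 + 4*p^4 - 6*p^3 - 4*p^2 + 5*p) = p^5 + 4*p^4 - 6*p^3 - 3*p^2 + 6*p - 2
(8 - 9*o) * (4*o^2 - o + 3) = -36*o^3 + 41*o^2 - 35*o + 24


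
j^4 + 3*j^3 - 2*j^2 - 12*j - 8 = (j - 2)*(j + 1)*(j + 2)^2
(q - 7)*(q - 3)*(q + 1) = q^3 - 9*q^2 + 11*q + 21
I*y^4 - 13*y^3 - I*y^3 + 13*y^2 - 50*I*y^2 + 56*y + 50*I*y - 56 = (y + 2*I)*(y + 4*I)*(y + 7*I)*(I*y - I)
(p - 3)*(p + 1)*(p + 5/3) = p^3 - p^2/3 - 19*p/3 - 5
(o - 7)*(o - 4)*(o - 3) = o^3 - 14*o^2 + 61*o - 84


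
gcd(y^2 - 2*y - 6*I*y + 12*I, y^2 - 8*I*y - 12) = y - 6*I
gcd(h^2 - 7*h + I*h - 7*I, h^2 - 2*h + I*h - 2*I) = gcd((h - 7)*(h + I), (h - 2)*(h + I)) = h + I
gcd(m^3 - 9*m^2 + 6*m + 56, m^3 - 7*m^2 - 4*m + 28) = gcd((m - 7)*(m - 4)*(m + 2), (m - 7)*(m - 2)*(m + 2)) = m^2 - 5*m - 14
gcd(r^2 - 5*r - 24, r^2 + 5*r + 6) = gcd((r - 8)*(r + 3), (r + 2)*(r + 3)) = r + 3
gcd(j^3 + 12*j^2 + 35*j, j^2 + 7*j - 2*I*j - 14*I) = j + 7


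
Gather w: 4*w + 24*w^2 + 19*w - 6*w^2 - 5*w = 18*w^2 + 18*w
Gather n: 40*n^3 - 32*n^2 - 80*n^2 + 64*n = 40*n^3 - 112*n^2 + 64*n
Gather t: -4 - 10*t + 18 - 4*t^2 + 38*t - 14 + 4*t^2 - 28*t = 0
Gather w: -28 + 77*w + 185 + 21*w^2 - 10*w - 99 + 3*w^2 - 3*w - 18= 24*w^2 + 64*w + 40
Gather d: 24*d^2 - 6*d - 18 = 24*d^2 - 6*d - 18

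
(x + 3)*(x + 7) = x^2 + 10*x + 21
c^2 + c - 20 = (c - 4)*(c + 5)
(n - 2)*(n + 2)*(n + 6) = n^3 + 6*n^2 - 4*n - 24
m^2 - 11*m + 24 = (m - 8)*(m - 3)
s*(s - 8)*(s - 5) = s^3 - 13*s^2 + 40*s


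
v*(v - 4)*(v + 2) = v^3 - 2*v^2 - 8*v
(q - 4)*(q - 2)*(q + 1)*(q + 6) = q^4 + q^3 - 28*q^2 + 20*q + 48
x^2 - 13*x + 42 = (x - 7)*(x - 6)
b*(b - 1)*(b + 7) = b^3 + 6*b^2 - 7*b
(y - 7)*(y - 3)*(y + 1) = y^3 - 9*y^2 + 11*y + 21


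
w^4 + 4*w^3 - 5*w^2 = w^2*(w - 1)*(w + 5)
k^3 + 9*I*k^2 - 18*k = k*(k + 3*I)*(k + 6*I)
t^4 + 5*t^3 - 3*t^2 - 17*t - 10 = (t - 2)*(t + 1)^2*(t + 5)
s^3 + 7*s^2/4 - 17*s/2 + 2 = (s - 2)*(s - 1/4)*(s + 4)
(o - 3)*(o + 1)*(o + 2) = o^3 - 7*o - 6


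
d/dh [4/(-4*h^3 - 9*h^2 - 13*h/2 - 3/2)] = 8*(24*h^2 + 36*h + 13)/(8*h^3 + 18*h^2 + 13*h + 3)^2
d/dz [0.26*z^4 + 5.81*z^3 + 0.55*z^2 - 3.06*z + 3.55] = 1.04*z^3 + 17.43*z^2 + 1.1*z - 3.06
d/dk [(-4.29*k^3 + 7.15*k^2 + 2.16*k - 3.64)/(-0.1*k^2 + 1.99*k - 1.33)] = (0.429*k^4 - 17.0742*k^3 + 31.5616*k^2 - 19.747*k + 4.3708)/(0.01*k^4 - 0.398*k^3 + 4.2261*k^2 - 5.2934*k + 1.7689)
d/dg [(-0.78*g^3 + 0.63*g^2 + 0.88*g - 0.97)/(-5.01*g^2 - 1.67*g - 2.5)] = (3.9078*g^4 + 2.6052*g^3 + 9.2067*g^2 - 12.8694*g - 3.8199)/(25.1001*g^4 + 16.7334*g^3 + 27.8389*g^2 + 8.35*g + 6.25)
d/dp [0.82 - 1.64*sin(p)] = -1.64*cos(p)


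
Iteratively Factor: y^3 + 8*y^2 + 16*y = (y)*(y^2 + 8*y + 16) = y*(y + 4)*(y + 4)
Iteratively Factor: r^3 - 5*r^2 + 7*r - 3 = (r - 3)*(r^2 - 2*r + 1) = (r - 3)*(r - 1)*(r - 1)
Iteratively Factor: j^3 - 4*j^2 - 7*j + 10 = (j - 1)*(j^2 - 3*j - 10) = (j - 1)*(j + 2)*(j - 5)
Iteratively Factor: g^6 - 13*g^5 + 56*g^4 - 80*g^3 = (g)*(g^5 - 13*g^4 + 56*g^3 - 80*g^2) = g^2*(g^4 - 13*g^3 + 56*g^2 - 80*g) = g^2*(g - 4)*(g^3 - 9*g^2 + 20*g) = g^2*(g - 4)^2*(g^2 - 5*g) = g^3*(g - 4)^2*(g - 5)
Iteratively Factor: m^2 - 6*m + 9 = (m - 3)*(m - 3)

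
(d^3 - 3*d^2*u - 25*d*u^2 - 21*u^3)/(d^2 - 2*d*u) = (d^3 - 3*d^2*u - 25*d*u^2 - 21*u^3)/(d*(d - 2*u))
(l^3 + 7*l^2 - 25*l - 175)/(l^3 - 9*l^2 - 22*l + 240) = (l^2 + 2*l - 35)/(l^2 - 14*l + 48)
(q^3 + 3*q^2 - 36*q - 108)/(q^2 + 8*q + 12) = (q^2 - 3*q - 18)/(q + 2)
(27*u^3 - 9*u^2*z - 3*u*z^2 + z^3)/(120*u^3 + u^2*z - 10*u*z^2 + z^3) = (9*u^2 - 6*u*z + z^2)/(40*u^2 - 13*u*z + z^2)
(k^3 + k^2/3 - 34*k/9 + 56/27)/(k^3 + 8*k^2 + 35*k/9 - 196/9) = (k - 2/3)/(k + 7)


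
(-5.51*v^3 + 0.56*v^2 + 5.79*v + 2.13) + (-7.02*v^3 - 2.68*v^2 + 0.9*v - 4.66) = -12.53*v^3 - 2.12*v^2 + 6.69*v - 2.53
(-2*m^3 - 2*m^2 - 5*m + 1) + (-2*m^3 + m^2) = -4*m^3 - m^2 - 5*m + 1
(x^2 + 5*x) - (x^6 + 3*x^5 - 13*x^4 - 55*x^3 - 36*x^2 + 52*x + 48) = -x^6 - 3*x^5 + 13*x^4 + 55*x^3 + 37*x^2 - 47*x - 48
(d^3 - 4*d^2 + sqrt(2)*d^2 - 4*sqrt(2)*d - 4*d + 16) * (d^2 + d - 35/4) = d^5 - 3*d^4 + sqrt(2)*d^4 - 67*d^3/4 - 3*sqrt(2)*d^3 - 51*sqrt(2)*d^2/4 + 47*d^2 + 35*sqrt(2)*d + 51*d - 140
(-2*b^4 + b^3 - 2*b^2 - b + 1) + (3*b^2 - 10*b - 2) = -2*b^4 + b^3 + b^2 - 11*b - 1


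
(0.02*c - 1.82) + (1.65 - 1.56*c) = -1.54*c - 0.17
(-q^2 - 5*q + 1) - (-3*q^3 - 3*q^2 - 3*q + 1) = 3*q^3 + 2*q^2 - 2*q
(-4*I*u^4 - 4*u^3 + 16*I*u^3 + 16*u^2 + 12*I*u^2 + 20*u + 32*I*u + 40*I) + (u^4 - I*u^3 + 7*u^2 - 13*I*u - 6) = u^4 - 4*I*u^4 - 4*u^3 + 15*I*u^3 + 23*u^2 + 12*I*u^2 + 20*u + 19*I*u - 6 + 40*I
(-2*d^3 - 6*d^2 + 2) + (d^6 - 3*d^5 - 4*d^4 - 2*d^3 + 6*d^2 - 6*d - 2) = d^6 - 3*d^5 - 4*d^4 - 4*d^3 - 6*d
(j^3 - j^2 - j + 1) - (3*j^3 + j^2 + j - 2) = -2*j^3 - 2*j^2 - 2*j + 3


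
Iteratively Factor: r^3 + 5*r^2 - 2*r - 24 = (r + 4)*(r^2 + r - 6) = (r + 3)*(r + 4)*(r - 2)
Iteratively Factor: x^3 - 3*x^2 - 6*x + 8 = (x + 2)*(x^2 - 5*x + 4) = (x - 4)*(x + 2)*(x - 1)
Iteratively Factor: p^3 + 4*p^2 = (p)*(p^2 + 4*p) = p^2*(p + 4)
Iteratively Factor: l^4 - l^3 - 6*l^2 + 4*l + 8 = (l + 1)*(l^3 - 2*l^2 - 4*l + 8) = (l - 2)*(l + 1)*(l^2 - 4) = (l - 2)^2*(l + 1)*(l + 2)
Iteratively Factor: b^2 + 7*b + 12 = (b + 4)*(b + 3)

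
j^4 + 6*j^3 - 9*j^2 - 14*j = j*(j - 2)*(j + 1)*(j + 7)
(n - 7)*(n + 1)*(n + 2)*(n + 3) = n^4 - n^3 - 31*n^2 - 71*n - 42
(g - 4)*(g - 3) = g^2 - 7*g + 12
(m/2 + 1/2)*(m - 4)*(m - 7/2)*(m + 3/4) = m^4/2 - 23*m^3/8 + 13*m^2/16 + 151*m/16 + 21/4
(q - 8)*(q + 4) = q^2 - 4*q - 32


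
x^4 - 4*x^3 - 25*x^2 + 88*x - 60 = (x - 6)*(x - 2)*(x - 1)*(x + 5)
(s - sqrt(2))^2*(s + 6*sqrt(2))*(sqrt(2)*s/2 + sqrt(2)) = sqrt(2)*s^4/2 + sqrt(2)*s^3 + 4*s^3 - 11*sqrt(2)*s^2 + 8*s^2 - 22*sqrt(2)*s + 12*s + 24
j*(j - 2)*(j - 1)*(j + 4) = j^4 + j^3 - 10*j^2 + 8*j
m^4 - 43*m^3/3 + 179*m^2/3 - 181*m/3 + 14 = (m - 7)*(m - 6)*(m - 1)*(m - 1/3)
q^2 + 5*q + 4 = (q + 1)*(q + 4)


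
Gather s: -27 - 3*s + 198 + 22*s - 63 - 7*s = 12*s + 108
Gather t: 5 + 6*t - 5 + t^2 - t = t^2 + 5*t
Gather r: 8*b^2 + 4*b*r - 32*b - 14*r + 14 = 8*b^2 - 32*b + r*(4*b - 14) + 14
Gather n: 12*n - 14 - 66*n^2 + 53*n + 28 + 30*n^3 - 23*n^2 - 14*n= 30*n^3 - 89*n^2 + 51*n + 14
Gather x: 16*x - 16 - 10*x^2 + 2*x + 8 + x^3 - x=x^3 - 10*x^2 + 17*x - 8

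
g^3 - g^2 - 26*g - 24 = (g - 6)*(g + 1)*(g + 4)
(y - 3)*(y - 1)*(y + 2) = y^3 - 2*y^2 - 5*y + 6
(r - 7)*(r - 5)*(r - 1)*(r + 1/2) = r^4 - 25*r^3/2 + 81*r^2/2 - 23*r/2 - 35/2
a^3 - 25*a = a*(a - 5)*(a + 5)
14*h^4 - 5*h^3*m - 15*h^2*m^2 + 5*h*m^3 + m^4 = (-2*h + m)*(-h + m)*(h + m)*(7*h + m)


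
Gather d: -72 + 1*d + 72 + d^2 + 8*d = d^2 + 9*d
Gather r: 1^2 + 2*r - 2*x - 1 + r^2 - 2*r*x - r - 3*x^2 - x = r^2 + r*(1 - 2*x) - 3*x^2 - 3*x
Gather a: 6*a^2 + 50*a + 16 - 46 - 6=6*a^2 + 50*a - 36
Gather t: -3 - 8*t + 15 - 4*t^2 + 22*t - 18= -4*t^2 + 14*t - 6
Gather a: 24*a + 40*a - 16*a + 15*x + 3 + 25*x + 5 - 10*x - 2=48*a + 30*x + 6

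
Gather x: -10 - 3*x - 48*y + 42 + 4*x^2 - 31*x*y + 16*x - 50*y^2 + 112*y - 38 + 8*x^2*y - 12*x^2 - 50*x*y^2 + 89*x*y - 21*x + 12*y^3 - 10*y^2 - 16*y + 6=x^2*(8*y - 8) + x*(-50*y^2 + 58*y - 8) + 12*y^3 - 60*y^2 + 48*y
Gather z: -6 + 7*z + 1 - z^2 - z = -z^2 + 6*z - 5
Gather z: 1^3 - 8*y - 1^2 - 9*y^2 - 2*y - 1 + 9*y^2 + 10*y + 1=0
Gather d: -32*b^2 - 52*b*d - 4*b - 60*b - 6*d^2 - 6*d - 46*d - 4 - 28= -32*b^2 - 64*b - 6*d^2 + d*(-52*b - 52) - 32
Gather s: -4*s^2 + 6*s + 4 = -4*s^2 + 6*s + 4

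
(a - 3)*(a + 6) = a^2 + 3*a - 18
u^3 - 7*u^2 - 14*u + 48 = (u - 8)*(u - 2)*(u + 3)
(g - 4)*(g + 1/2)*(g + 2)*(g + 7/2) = g^4 + 2*g^3 - 57*g^2/4 - 71*g/2 - 14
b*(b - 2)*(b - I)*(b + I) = b^4 - 2*b^3 + b^2 - 2*b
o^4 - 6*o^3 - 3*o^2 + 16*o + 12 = (o - 6)*(o - 2)*(o + 1)^2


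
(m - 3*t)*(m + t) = m^2 - 2*m*t - 3*t^2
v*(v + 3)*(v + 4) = v^3 + 7*v^2 + 12*v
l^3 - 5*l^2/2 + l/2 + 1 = (l - 2)*(l - 1)*(l + 1/2)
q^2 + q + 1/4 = (q + 1/2)^2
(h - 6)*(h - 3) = h^2 - 9*h + 18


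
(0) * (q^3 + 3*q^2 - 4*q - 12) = 0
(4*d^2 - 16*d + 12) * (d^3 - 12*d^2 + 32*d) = 4*d^5 - 64*d^4 + 332*d^3 - 656*d^2 + 384*d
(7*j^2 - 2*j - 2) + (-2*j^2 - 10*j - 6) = 5*j^2 - 12*j - 8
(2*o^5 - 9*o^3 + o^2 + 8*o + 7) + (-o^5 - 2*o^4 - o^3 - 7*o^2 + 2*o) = o^5 - 2*o^4 - 10*o^3 - 6*o^2 + 10*o + 7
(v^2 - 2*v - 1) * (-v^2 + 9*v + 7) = -v^4 + 11*v^3 - 10*v^2 - 23*v - 7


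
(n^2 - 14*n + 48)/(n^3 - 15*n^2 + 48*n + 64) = (n - 6)/(n^2 - 7*n - 8)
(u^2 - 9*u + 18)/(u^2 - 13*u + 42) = (u - 3)/(u - 7)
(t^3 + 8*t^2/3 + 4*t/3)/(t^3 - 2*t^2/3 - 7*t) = (3*t^2 + 8*t + 4)/(3*t^2 - 2*t - 21)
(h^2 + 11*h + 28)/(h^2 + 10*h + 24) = (h + 7)/(h + 6)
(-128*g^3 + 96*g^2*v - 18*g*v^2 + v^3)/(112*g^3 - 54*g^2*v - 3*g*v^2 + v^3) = (-8*g + v)/(7*g + v)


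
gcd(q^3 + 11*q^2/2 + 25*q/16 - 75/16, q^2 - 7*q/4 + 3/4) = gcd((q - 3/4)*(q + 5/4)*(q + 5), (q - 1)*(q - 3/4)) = q - 3/4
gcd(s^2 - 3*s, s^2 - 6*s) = s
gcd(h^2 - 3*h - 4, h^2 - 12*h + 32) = h - 4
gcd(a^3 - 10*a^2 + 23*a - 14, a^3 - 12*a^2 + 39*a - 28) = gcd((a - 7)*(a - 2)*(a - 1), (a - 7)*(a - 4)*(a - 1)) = a^2 - 8*a + 7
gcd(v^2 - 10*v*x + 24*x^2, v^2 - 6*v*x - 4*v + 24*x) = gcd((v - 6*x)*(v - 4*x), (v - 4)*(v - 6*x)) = -v + 6*x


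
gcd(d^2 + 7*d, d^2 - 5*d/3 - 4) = 1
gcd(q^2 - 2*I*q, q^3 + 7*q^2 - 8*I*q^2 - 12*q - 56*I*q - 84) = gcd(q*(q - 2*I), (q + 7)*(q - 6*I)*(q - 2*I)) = q - 2*I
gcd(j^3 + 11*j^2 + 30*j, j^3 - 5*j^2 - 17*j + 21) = 1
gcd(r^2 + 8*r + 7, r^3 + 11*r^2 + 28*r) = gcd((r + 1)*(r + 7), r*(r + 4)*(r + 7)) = r + 7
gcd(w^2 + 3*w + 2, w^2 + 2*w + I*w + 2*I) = w + 2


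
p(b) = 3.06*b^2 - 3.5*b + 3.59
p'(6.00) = 33.22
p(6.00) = 92.75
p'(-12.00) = -76.94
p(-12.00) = 486.23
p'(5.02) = 27.22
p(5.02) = 63.13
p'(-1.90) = -15.13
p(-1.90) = 21.29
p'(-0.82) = -8.52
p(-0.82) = 8.52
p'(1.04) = 2.86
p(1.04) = 3.26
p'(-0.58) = -7.05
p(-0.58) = 6.65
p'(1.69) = 6.84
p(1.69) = 6.41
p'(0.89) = 1.95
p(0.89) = 2.90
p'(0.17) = -2.46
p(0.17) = 3.08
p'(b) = 6.12*b - 3.5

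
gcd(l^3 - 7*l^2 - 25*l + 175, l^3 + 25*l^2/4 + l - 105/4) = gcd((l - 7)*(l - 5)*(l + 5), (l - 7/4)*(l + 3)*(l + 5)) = l + 5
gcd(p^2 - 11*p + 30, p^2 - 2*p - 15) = p - 5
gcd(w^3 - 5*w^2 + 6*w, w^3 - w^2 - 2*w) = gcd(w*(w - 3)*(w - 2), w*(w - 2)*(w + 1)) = w^2 - 2*w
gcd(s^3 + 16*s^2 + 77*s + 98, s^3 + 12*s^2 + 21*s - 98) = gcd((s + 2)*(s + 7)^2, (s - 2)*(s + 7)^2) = s^2 + 14*s + 49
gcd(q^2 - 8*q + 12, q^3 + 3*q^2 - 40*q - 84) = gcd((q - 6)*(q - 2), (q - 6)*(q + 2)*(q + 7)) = q - 6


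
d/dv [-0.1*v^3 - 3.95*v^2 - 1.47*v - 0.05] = -0.3*v^2 - 7.9*v - 1.47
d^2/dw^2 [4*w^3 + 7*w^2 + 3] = 24*w + 14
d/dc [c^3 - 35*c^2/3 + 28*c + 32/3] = 3*c^2 - 70*c/3 + 28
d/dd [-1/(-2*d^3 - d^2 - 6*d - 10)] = 2*(-3*d^2 - d - 3)/(2*d^3 + d^2 + 6*d + 10)^2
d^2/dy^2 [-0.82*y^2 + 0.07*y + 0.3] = -1.64000000000000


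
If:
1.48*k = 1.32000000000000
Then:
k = 0.89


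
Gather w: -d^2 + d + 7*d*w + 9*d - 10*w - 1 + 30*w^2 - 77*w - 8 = -d^2 + 10*d + 30*w^2 + w*(7*d - 87) - 9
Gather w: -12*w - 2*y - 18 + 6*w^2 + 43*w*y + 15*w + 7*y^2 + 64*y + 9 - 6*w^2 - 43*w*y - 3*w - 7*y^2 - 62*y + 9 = 0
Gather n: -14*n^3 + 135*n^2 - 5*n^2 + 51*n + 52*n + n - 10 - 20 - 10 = -14*n^3 + 130*n^2 + 104*n - 40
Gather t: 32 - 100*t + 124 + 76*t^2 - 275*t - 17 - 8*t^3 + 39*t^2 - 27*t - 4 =-8*t^3 + 115*t^2 - 402*t + 135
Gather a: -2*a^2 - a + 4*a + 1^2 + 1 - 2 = -2*a^2 + 3*a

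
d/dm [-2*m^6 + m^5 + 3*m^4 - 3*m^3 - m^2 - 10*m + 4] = -12*m^5 + 5*m^4 + 12*m^3 - 9*m^2 - 2*m - 10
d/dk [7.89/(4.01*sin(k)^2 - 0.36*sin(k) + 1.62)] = (2.8404 - 63.2778*sin(k))*cos(k)/(4.01*sin(k)^2 - 0.36*sin(k) + 1.62)^2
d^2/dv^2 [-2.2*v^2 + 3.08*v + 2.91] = -4.40000000000000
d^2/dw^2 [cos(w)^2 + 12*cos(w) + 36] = -12*cos(w) - 2*cos(2*w)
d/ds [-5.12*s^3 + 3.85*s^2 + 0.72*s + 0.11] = -15.36*s^2 + 7.7*s + 0.72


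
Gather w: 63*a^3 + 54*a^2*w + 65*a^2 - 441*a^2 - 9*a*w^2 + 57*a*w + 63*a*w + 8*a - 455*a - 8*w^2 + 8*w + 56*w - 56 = 63*a^3 - 376*a^2 - 447*a + w^2*(-9*a - 8) + w*(54*a^2 + 120*a + 64) - 56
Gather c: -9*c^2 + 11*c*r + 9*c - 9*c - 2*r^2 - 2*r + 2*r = -9*c^2 + 11*c*r - 2*r^2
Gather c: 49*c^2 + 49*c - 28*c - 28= 49*c^2 + 21*c - 28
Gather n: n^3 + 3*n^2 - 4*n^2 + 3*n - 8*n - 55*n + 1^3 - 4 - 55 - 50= n^3 - n^2 - 60*n - 108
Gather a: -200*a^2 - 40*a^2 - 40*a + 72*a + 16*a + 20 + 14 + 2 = -240*a^2 + 48*a + 36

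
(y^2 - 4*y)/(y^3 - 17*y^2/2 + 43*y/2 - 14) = 2*y/(2*y^2 - 9*y + 7)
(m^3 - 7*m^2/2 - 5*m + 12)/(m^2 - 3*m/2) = m - 2 - 8/m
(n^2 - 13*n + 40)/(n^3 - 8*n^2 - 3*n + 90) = (n - 8)/(n^2 - 3*n - 18)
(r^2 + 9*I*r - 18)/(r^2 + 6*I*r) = (r + 3*I)/r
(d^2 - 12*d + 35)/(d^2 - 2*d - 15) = (d - 7)/(d + 3)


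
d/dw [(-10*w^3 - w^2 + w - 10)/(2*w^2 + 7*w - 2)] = (-20*w^4 - 140*w^3 + 51*w^2 + 44*w + 68)/(4*w^4 + 28*w^3 + 41*w^2 - 28*w + 4)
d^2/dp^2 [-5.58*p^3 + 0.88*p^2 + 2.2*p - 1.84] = 1.76 - 33.48*p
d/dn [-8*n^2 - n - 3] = -16*n - 1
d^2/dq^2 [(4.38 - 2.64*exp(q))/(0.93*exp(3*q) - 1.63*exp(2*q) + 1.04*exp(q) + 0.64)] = (-9.13334399999999*exp(6*q) + 46.100286*exp(5*q) - 69.836646*exp(4*q) + 70.973496*exp(3*q) - 62.262*exp(2*q) + 24.771456*exp(q) - 3.996672)*exp(q)/(0.804357*exp(9*q) - 4.229361*exp(8*q) + 10.111239*exp(7*q) - 12.129355*exp(6*q) + 5.486136*exp(5*q) + 3.526272*exp(4*q) - 4.24192*exp(3*q) + 0.0737280000000005*exp(2*q) + 1.277952*exp(q) + 0.262144)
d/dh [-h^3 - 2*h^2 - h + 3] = -3*h^2 - 4*h - 1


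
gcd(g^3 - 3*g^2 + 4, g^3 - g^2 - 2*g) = g^2 - g - 2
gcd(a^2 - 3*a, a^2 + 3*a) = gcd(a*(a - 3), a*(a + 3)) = a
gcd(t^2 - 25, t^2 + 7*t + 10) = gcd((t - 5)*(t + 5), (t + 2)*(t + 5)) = t + 5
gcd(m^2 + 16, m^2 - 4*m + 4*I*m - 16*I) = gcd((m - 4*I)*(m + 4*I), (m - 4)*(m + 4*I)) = m + 4*I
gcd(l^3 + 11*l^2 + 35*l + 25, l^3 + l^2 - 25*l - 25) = l^2 + 6*l + 5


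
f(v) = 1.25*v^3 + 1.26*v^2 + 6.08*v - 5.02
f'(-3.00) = 32.27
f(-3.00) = -45.67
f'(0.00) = 6.08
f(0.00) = -5.02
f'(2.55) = 36.89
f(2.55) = 39.40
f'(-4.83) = 81.39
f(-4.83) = -145.84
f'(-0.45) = 5.71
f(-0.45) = -7.61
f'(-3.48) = 42.72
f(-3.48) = -63.60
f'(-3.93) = 54.09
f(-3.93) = -85.33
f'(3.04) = 48.40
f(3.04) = 60.23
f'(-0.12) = 5.83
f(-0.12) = -5.73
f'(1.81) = 22.93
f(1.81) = 17.52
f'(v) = 3.75*v^2 + 2.52*v + 6.08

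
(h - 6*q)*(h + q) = h^2 - 5*h*q - 6*q^2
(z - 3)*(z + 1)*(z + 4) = z^3 + 2*z^2 - 11*z - 12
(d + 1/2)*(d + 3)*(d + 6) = d^3 + 19*d^2/2 + 45*d/2 + 9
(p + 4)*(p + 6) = p^2 + 10*p + 24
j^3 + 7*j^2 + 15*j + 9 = (j + 1)*(j + 3)^2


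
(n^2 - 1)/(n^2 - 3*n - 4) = (n - 1)/(n - 4)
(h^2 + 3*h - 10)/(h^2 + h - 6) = (h + 5)/(h + 3)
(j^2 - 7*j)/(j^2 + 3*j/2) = 2*(j - 7)/(2*j + 3)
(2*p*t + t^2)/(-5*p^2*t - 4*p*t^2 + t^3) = (-2*p - t)/(5*p^2 + 4*p*t - t^2)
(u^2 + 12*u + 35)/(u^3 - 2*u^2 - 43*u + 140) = (u + 5)/(u^2 - 9*u + 20)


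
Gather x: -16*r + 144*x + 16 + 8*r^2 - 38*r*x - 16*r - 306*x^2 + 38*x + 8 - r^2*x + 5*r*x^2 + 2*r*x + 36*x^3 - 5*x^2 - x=8*r^2 - 32*r + 36*x^3 + x^2*(5*r - 311) + x*(-r^2 - 36*r + 181) + 24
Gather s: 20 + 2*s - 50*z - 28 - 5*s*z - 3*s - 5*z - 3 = s*(-5*z - 1) - 55*z - 11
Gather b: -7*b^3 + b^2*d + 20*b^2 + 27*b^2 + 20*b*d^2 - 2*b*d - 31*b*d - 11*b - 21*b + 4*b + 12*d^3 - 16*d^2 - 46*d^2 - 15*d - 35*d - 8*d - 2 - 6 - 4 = -7*b^3 + b^2*(d + 47) + b*(20*d^2 - 33*d - 28) + 12*d^3 - 62*d^2 - 58*d - 12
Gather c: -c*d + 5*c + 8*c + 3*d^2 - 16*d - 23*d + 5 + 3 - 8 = c*(13 - d) + 3*d^2 - 39*d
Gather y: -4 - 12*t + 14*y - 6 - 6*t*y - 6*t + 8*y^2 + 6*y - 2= -18*t + 8*y^2 + y*(20 - 6*t) - 12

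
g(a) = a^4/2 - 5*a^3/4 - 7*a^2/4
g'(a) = 2*a^3 - 15*a^2/4 - 7*a/2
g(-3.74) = 138.74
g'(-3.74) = -143.99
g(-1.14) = 0.42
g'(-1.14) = -3.85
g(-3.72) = 135.88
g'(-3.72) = -141.83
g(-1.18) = 0.59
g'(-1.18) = -4.38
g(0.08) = -0.01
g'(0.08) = -0.30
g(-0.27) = -0.10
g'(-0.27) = 0.63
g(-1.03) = 0.07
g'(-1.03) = -2.56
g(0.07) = -0.01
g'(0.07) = -0.26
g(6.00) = 315.00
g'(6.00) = 276.00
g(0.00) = 0.00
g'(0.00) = 0.00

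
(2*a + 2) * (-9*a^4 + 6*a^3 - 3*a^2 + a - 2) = -18*a^5 - 6*a^4 + 6*a^3 - 4*a^2 - 2*a - 4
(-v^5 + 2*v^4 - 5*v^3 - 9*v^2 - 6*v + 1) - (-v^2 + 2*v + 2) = -v^5 + 2*v^4 - 5*v^3 - 8*v^2 - 8*v - 1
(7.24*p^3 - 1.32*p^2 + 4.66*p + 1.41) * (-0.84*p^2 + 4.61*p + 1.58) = -6.0816*p^5 + 34.4852*p^4 + 1.4396*p^3 + 18.2126*p^2 + 13.8629*p + 2.2278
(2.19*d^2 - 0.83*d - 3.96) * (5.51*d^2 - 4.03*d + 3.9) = 12.0669*d^4 - 13.399*d^3 - 9.9337*d^2 + 12.7218*d - 15.444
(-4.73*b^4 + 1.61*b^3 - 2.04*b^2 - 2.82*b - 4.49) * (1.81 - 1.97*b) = 9.3181*b^5 - 11.733*b^4 + 6.9329*b^3 + 1.863*b^2 + 3.7411*b - 8.1269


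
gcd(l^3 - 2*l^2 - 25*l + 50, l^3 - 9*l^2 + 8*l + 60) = l - 5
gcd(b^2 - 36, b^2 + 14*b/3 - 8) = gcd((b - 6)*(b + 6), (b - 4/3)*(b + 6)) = b + 6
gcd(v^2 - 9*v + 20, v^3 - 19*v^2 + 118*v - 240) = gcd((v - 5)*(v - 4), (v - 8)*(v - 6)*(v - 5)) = v - 5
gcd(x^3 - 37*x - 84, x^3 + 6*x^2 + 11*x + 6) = x + 3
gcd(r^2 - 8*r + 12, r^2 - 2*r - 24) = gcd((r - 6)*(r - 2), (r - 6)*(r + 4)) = r - 6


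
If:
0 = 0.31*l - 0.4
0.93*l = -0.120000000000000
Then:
No Solution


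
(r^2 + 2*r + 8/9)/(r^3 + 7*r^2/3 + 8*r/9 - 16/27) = 3*(3*r + 2)/(9*r^2 + 9*r - 4)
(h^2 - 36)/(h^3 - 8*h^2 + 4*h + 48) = (h + 6)/(h^2 - 2*h - 8)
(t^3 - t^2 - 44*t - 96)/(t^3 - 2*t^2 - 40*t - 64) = (t + 3)/(t + 2)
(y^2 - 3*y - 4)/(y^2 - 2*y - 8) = (y + 1)/(y + 2)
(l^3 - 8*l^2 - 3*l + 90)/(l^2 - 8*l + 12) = (l^2 - 2*l - 15)/(l - 2)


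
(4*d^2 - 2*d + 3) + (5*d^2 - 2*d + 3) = 9*d^2 - 4*d + 6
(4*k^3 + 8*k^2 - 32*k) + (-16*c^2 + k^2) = -16*c^2 + 4*k^3 + 9*k^2 - 32*k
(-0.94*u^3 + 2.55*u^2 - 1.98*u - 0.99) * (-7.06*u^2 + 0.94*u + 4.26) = 6.6364*u^5 - 18.8866*u^4 + 12.3714*u^3 + 15.9912*u^2 - 9.3654*u - 4.2174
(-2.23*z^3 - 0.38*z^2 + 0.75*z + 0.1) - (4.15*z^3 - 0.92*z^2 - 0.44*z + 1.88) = -6.38*z^3 + 0.54*z^2 + 1.19*z - 1.78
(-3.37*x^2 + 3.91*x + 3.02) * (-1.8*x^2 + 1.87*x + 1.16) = 6.066*x^4 - 13.3399*x^3 - 2.0335*x^2 + 10.183*x + 3.5032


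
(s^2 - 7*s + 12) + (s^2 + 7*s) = 2*s^2 + 12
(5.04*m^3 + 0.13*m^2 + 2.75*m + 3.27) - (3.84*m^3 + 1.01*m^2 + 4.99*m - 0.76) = 1.2*m^3 - 0.88*m^2 - 2.24*m + 4.03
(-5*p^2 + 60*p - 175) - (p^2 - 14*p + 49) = -6*p^2 + 74*p - 224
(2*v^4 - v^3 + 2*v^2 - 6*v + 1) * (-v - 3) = -2*v^5 - 5*v^4 + v^3 + 17*v - 3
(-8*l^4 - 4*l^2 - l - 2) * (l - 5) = -8*l^5 + 40*l^4 - 4*l^3 + 19*l^2 + 3*l + 10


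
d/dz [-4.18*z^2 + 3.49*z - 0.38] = 3.49 - 8.36*z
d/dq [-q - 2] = -1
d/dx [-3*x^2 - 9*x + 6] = -6*x - 9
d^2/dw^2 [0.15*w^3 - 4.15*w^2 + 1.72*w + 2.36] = 0.9*w - 8.3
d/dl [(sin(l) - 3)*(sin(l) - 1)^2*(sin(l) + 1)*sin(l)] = (5*sin(l)^4 - 16*sin(l)^3 + 6*sin(l)^2 + 8*sin(l) - 3)*cos(l)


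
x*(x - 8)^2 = x^3 - 16*x^2 + 64*x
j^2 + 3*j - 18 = (j - 3)*(j + 6)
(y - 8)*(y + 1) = y^2 - 7*y - 8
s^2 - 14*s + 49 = (s - 7)^2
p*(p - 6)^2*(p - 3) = p^4 - 15*p^3 + 72*p^2 - 108*p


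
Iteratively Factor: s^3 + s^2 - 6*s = (s)*(s^2 + s - 6) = s*(s + 3)*(s - 2)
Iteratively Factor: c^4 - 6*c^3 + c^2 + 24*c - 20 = (c + 2)*(c^3 - 8*c^2 + 17*c - 10) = (c - 2)*(c + 2)*(c^2 - 6*c + 5) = (c - 5)*(c - 2)*(c + 2)*(c - 1)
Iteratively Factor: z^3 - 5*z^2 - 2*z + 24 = (z - 4)*(z^2 - z - 6) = (z - 4)*(z - 3)*(z + 2)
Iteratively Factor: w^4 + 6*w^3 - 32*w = (w + 4)*(w^3 + 2*w^2 - 8*w) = w*(w + 4)*(w^2 + 2*w - 8) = w*(w - 2)*(w + 4)*(w + 4)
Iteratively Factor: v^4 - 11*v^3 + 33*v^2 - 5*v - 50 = (v - 5)*(v^3 - 6*v^2 + 3*v + 10) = (v - 5)^2*(v^2 - v - 2) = (v - 5)^2*(v - 2)*(v + 1)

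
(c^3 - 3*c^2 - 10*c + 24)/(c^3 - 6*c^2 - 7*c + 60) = (c - 2)/(c - 5)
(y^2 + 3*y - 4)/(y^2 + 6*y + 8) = (y - 1)/(y + 2)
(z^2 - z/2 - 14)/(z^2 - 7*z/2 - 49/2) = (z - 4)/(z - 7)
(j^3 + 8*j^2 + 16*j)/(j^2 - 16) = j*(j + 4)/(j - 4)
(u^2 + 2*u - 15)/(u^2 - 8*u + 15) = (u + 5)/(u - 5)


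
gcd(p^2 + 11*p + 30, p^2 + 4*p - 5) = p + 5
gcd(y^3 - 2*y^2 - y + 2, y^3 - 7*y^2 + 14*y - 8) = y^2 - 3*y + 2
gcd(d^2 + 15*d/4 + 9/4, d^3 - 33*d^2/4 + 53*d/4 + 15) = d + 3/4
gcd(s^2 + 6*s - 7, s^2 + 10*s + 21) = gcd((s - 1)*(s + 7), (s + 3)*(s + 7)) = s + 7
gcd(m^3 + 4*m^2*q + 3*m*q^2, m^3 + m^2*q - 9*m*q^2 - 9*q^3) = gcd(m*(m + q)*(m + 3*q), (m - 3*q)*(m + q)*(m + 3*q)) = m^2 + 4*m*q + 3*q^2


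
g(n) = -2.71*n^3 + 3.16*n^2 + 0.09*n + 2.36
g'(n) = -8.13*n^2 + 6.32*n + 0.09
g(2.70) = -27.70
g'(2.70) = -42.11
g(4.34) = -159.26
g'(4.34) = -125.61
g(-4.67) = 346.86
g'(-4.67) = -206.73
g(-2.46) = 61.61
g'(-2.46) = -64.66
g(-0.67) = 4.53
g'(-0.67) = -7.79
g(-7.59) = 1368.65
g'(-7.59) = -516.23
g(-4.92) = 401.16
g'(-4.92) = -227.80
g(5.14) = -281.70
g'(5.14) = -182.22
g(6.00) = -468.70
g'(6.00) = -254.67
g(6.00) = -468.70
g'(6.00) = -254.67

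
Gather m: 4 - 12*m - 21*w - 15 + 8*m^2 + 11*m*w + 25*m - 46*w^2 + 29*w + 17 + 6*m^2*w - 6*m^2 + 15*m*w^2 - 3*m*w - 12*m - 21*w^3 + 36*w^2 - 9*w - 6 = m^2*(6*w + 2) + m*(15*w^2 + 8*w + 1) - 21*w^3 - 10*w^2 - w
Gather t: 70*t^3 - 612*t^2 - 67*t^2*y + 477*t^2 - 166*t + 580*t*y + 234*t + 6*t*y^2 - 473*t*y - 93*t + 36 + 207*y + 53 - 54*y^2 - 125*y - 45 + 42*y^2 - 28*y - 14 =70*t^3 + t^2*(-67*y - 135) + t*(6*y^2 + 107*y - 25) - 12*y^2 + 54*y + 30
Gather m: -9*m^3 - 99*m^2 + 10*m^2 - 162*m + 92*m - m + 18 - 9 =-9*m^3 - 89*m^2 - 71*m + 9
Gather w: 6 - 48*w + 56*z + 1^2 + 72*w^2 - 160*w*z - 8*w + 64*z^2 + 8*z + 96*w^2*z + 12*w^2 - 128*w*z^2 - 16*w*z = w^2*(96*z + 84) + w*(-128*z^2 - 176*z - 56) + 64*z^2 + 64*z + 7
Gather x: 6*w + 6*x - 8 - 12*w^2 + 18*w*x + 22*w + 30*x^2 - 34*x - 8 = -12*w^2 + 28*w + 30*x^2 + x*(18*w - 28) - 16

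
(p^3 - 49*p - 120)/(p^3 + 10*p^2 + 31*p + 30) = (p - 8)/(p + 2)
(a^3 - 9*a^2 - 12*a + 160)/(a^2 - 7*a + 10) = (a^2 - 4*a - 32)/(a - 2)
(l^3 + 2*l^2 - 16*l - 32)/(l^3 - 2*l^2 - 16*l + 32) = (l + 2)/(l - 2)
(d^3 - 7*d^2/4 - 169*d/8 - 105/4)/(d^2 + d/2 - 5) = (4*d^2 - 17*d - 42)/(4*(d - 2))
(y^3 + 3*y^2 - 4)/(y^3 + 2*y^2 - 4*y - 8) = (y - 1)/(y - 2)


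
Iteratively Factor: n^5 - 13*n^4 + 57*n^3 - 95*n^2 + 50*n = (n - 2)*(n^4 - 11*n^3 + 35*n^2 - 25*n) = (n - 2)*(n - 1)*(n^3 - 10*n^2 + 25*n) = (n - 5)*(n - 2)*(n - 1)*(n^2 - 5*n) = n*(n - 5)*(n - 2)*(n - 1)*(n - 5)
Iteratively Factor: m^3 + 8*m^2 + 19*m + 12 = (m + 1)*(m^2 + 7*m + 12) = (m + 1)*(m + 4)*(m + 3)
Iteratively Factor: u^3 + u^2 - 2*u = (u)*(u^2 + u - 2) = u*(u + 2)*(u - 1)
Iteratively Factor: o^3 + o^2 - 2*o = (o - 1)*(o^2 + 2*o) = (o - 1)*(o + 2)*(o)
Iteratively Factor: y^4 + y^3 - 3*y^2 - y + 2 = (y + 2)*(y^3 - y^2 - y + 1) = (y + 1)*(y + 2)*(y^2 - 2*y + 1) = (y - 1)*(y + 1)*(y + 2)*(y - 1)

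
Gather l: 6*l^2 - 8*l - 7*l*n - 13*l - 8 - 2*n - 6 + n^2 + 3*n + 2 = 6*l^2 + l*(-7*n - 21) + n^2 + n - 12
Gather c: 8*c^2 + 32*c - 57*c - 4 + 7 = 8*c^2 - 25*c + 3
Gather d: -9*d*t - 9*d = d*(-9*t - 9)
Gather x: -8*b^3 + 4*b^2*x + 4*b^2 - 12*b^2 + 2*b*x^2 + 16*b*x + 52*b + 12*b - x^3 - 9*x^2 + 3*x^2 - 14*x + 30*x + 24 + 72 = -8*b^3 - 8*b^2 + 64*b - x^3 + x^2*(2*b - 6) + x*(4*b^2 + 16*b + 16) + 96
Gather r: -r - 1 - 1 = -r - 2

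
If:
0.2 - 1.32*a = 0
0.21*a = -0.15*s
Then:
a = 0.15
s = -0.21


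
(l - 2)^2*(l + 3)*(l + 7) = l^4 + 6*l^3 - 15*l^2 - 44*l + 84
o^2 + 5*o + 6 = (o + 2)*(o + 3)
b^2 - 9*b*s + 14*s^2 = (b - 7*s)*(b - 2*s)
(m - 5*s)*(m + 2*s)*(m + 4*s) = m^3 + m^2*s - 22*m*s^2 - 40*s^3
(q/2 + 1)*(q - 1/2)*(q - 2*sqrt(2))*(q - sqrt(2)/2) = q^4/2 - 5*sqrt(2)*q^3/4 + 3*q^3/4 - 15*sqrt(2)*q^2/8 + q^2/2 + 3*q/2 + 5*sqrt(2)*q/4 - 1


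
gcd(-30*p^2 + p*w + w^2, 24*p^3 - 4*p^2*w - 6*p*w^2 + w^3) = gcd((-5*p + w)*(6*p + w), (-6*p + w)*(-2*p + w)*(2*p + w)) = 1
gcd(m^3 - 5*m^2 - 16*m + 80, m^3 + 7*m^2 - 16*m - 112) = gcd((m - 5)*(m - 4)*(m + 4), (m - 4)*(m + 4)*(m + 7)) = m^2 - 16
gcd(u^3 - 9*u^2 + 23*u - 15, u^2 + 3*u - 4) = u - 1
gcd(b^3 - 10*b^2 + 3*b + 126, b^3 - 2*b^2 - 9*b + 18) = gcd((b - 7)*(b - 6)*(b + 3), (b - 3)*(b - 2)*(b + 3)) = b + 3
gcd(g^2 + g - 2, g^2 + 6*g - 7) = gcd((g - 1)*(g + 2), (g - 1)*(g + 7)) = g - 1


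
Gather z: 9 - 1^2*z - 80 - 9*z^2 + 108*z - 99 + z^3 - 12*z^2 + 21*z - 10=z^3 - 21*z^2 + 128*z - 180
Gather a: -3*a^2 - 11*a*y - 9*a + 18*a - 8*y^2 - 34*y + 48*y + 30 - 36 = -3*a^2 + a*(9 - 11*y) - 8*y^2 + 14*y - 6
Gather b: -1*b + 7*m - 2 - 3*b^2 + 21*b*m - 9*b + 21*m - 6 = -3*b^2 + b*(21*m - 10) + 28*m - 8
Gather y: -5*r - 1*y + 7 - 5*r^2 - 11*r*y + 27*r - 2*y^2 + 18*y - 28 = -5*r^2 + 22*r - 2*y^2 + y*(17 - 11*r) - 21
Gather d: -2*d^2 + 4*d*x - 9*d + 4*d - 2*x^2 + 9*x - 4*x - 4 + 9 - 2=-2*d^2 + d*(4*x - 5) - 2*x^2 + 5*x + 3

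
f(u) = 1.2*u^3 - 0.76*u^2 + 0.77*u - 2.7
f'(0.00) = 0.77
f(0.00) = -2.70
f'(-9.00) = 306.05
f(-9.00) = -945.99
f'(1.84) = 10.16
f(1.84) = 3.62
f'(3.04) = 29.42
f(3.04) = 26.33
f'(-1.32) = 9.05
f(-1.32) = -7.80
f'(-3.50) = 50.19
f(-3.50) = -66.16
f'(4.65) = 71.54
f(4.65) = 105.10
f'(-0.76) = 4.00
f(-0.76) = -4.25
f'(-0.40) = 1.95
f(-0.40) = -3.21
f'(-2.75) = 32.18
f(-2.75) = -35.52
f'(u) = 3.6*u^2 - 1.52*u + 0.77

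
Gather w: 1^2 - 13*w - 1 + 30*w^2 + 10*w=30*w^2 - 3*w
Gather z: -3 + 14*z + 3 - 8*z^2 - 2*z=-8*z^2 + 12*z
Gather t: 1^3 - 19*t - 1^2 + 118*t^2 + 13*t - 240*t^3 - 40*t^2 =-240*t^3 + 78*t^2 - 6*t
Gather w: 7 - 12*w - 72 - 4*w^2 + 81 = -4*w^2 - 12*w + 16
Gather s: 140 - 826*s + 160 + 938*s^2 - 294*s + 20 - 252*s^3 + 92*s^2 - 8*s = -252*s^3 + 1030*s^2 - 1128*s + 320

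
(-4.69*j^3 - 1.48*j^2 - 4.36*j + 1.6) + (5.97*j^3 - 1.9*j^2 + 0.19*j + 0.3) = 1.28*j^3 - 3.38*j^2 - 4.17*j + 1.9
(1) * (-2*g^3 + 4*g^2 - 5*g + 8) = -2*g^3 + 4*g^2 - 5*g + 8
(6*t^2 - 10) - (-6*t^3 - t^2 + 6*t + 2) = 6*t^3 + 7*t^2 - 6*t - 12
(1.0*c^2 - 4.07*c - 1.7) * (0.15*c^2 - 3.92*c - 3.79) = 0.15*c^4 - 4.5305*c^3 + 11.9094*c^2 + 22.0893*c + 6.443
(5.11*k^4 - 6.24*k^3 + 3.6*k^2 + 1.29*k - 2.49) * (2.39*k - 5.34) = 12.2129*k^5 - 42.201*k^4 + 41.9256*k^3 - 16.1409*k^2 - 12.8397*k + 13.2966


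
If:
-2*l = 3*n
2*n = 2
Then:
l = -3/2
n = 1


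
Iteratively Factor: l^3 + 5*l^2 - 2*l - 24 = (l + 3)*(l^2 + 2*l - 8) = (l - 2)*(l + 3)*(l + 4)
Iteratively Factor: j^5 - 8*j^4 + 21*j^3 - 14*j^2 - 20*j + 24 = (j - 2)*(j^4 - 6*j^3 + 9*j^2 + 4*j - 12) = (j - 2)^2*(j^3 - 4*j^2 + j + 6) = (j - 2)^2*(j + 1)*(j^2 - 5*j + 6) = (j - 2)^3*(j + 1)*(j - 3)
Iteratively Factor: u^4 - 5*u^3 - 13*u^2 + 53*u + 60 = (u - 4)*(u^3 - u^2 - 17*u - 15) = (u - 4)*(u + 3)*(u^2 - 4*u - 5) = (u - 5)*(u - 4)*(u + 3)*(u + 1)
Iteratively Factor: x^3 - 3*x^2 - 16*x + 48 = (x + 4)*(x^2 - 7*x + 12) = (x - 4)*(x + 4)*(x - 3)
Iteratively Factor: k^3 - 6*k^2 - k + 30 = (k - 3)*(k^2 - 3*k - 10) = (k - 3)*(k + 2)*(k - 5)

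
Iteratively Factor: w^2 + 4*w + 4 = (w + 2)*(w + 2)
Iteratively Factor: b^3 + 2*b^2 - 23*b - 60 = (b - 5)*(b^2 + 7*b + 12) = (b - 5)*(b + 3)*(b + 4)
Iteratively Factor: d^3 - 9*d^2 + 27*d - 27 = (d - 3)*(d^2 - 6*d + 9) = (d - 3)^2*(d - 3)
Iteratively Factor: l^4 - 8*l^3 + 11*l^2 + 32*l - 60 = (l - 5)*(l^3 - 3*l^2 - 4*l + 12) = (l - 5)*(l - 2)*(l^2 - l - 6) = (l - 5)*(l - 2)*(l + 2)*(l - 3)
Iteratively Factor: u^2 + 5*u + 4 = (u + 1)*(u + 4)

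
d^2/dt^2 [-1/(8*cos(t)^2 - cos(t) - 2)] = (-256*sin(t)^4 + 193*sin(t)^2 - 28*cos(t) + 6*cos(3*t) + 97)/(8*sin(t)^2 + cos(t) - 6)^3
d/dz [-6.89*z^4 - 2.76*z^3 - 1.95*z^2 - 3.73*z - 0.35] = -27.56*z^3 - 8.28*z^2 - 3.9*z - 3.73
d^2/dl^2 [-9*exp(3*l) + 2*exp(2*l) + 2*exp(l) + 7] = (-81*exp(2*l) + 8*exp(l) + 2)*exp(l)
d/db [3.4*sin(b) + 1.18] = 3.4*cos(b)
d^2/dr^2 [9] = 0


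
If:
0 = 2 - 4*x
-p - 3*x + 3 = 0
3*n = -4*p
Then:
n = -2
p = 3/2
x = 1/2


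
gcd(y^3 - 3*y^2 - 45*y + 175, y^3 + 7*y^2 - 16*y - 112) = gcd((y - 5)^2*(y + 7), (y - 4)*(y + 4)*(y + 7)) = y + 7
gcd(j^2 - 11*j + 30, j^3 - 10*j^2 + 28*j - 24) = j - 6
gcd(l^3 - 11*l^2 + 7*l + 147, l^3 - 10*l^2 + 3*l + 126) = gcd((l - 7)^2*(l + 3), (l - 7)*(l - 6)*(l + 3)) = l^2 - 4*l - 21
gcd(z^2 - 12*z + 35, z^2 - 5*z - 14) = z - 7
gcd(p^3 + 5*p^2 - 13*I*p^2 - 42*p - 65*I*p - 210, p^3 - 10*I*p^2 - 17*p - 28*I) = p - 7*I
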